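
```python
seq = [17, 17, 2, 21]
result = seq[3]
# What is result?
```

Trace (tracking result):
seq = [17, 17, 2, 21]  # -> seq = [17, 17, 2, 21]
result = seq[3]  # -> result = 21

Answer: 21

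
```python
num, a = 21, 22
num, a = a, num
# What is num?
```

Answer: 22

Derivation:
Trace (tracking num):
num, a = (21, 22)  # -> num = 21, a = 22
num, a = (a, num)  # -> num = 22, a = 21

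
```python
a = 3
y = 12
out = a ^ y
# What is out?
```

Answer: 15

Derivation:
Trace (tracking out):
a = 3  # -> a = 3
y = 12  # -> y = 12
out = a ^ y  # -> out = 15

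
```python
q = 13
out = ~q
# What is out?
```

Answer: -14

Derivation:
Trace (tracking out):
q = 13  # -> q = 13
out = ~q  # -> out = -14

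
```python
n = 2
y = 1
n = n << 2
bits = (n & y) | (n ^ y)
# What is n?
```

Trace (tracking n):
n = 2  # -> n = 2
y = 1  # -> y = 1
n = n << 2  # -> n = 8
bits = n & y | n ^ y  # -> bits = 9

Answer: 8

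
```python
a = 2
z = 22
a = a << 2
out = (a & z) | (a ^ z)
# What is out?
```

Trace (tracking out):
a = 2  # -> a = 2
z = 22  # -> z = 22
a = a << 2  # -> a = 8
out = a & z | a ^ z  # -> out = 30

Answer: 30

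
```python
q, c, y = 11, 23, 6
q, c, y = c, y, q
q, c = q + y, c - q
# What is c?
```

Answer: -17

Derivation:
Trace (tracking c):
q, c, y = (11, 23, 6)  # -> q = 11, c = 23, y = 6
q, c, y = (c, y, q)  # -> q = 23, c = 6, y = 11
q, c = (q + y, c - q)  # -> q = 34, c = -17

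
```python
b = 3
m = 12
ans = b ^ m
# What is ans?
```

Answer: 15

Derivation:
Trace (tracking ans):
b = 3  # -> b = 3
m = 12  # -> m = 12
ans = b ^ m  # -> ans = 15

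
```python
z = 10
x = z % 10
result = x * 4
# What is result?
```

Answer: 0

Derivation:
Trace (tracking result):
z = 10  # -> z = 10
x = z % 10  # -> x = 0
result = x * 4  # -> result = 0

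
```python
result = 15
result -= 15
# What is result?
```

Trace (tracking result):
result = 15  # -> result = 15
result -= 15  # -> result = 0

Answer: 0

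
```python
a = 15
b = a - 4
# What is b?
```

Answer: 11

Derivation:
Trace (tracking b):
a = 15  # -> a = 15
b = a - 4  # -> b = 11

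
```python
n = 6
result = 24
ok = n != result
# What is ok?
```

Trace (tracking ok):
n = 6  # -> n = 6
result = 24  # -> result = 24
ok = n != result  # -> ok = True

Answer: True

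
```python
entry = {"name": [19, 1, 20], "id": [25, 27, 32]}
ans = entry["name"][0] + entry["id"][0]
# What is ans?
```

Trace (tracking ans):
entry = {'name': [19, 1, 20], 'id': [25, 27, 32]}  # -> entry = {'name': [19, 1, 20], 'id': [25, 27, 32]}
ans = entry['name'][0] + entry['id'][0]  # -> ans = 44

Answer: 44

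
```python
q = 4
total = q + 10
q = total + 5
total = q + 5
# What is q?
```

Answer: 19

Derivation:
Trace (tracking q):
q = 4  # -> q = 4
total = q + 10  # -> total = 14
q = total + 5  # -> q = 19
total = q + 5  # -> total = 24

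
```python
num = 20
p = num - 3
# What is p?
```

Answer: 17

Derivation:
Trace (tracking p):
num = 20  # -> num = 20
p = num - 3  # -> p = 17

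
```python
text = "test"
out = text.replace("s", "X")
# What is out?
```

Answer: 'teXt'

Derivation:
Trace (tracking out):
text = 'test'  # -> text = 'test'
out = text.replace('s', 'X')  # -> out = 'teXt'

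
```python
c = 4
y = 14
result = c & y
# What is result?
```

Answer: 4

Derivation:
Trace (tracking result):
c = 4  # -> c = 4
y = 14  # -> y = 14
result = c & y  # -> result = 4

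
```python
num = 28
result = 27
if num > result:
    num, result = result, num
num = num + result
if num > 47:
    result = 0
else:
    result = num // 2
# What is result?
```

Trace (tracking result):
num = 28  # -> num = 28
result = 27  # -> result = 27
if num > result:  # condition is True
    num, result = (result, num)  # -> num = 27, result = 28
num = num + result  # -> num = 55
if num > 47:  # condition is True
    result = 0  # -> result = 0

Answer: 0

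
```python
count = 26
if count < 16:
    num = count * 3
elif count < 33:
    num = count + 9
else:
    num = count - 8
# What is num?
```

Answer: 35

Derivation:
Trace (tracking num):
count = 26  # -> count = 26
if count < 16:  # condition is False
elif count < 33:  # condition is True
    num = count + 9  # -> num = 35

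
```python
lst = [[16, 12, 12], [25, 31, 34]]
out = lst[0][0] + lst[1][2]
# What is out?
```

Answer: 50

Derivation:
Trace (tracking out):
lst = [[16, 12, 12], [25, 31, 34]]  # -> lst = [[16, 12, 12], [25, 31, 34]]
out = lst[0][0] + lst[1][2]  # -> out = 50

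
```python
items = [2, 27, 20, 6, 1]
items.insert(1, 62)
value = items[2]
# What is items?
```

Answer: [2, 62, 27, 20, 6, 1]

Derivation:
Trace (tracking items):
items = [2, 27, 20, 6, 1]  # -> items = [2, 27, 20, 6, 1]
items.insert(1, 62)  # -> items = [2, 62, 27, 20, 6, 1]
value = items[2]  # -> value = 27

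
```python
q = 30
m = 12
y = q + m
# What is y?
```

Trace (tracking y):
q = 30  # -> q = 30
m = 12  # -> m = 12
y = q + m  # -> y = 42

Answer: 42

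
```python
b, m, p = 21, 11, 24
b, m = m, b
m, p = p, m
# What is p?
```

Trace (tracking p):
b, m, p = (21, 11, 24)  # -> b = 21, m = 11, p = 24
b, m = (m, b)  # -> b = 11, m = 21
m, p = (p, m)  # -> m = 24, p = 21

Answer: 21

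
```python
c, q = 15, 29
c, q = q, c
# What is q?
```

Trace (tracking q):
c, q = (15, 29)  # -> c = 15, q = 29
c, q = (q, c)  # -> c = 29, q = 15

Answer: 15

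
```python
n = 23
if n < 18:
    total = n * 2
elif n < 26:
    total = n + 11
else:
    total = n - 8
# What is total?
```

Answer: 34

Derivation:
Trace (tracking total):
n = 23  # -> n = 23
if n < 18:  # condition is False
elif n < 26:  # condition is True
    total = n + 11  # -> total = 34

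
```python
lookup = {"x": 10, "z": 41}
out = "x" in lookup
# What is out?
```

Answer: True

Derivation:
Trace (tracking out):
lookup = {'x': 10, 'z': 41}  # -> lookup = {'x': 10, 'z': 41}
out = 'x' in lookup  # -> out = True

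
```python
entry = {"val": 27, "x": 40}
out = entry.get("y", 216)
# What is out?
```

Answer: 216

Derivation:
Trace (tracking out):
entry = {'val': 27, 'x': 40}  # -> entry = {'val': 27, 'x': 40}
out = entry.get('y', 216)  # -> out = 216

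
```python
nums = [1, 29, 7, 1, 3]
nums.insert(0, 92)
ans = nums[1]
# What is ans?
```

Answer: 1

Derivation:
Trace (tracking ans):
nums = [1, 29, 7, 1, 3]  # -> nums = [1, 29, 7, 1, 3]
nums.insert(0, 92)  # -> nums = [92, 1, 29, 7, 1, 3]
ans = nums[1]  # -> ans = 1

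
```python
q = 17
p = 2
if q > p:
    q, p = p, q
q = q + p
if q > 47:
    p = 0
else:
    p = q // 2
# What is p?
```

Answer: 9

Derivation:
Trace (tracking p):
q = 17  # -> q = 17
p = 2  # -> p = 2
if q > p:  # condition is True
    q, p = (p, q)  # -> q = 2, p = 17
q = q + p  # -> q = 19
if q > 47:  # condition is False
else:
    p = q // 2  # -> p = 9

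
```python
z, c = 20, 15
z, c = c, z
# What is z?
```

Trace (tracking z):
z, c = (20, 15)  # -> z = 20, c = 15
z, c = (c, z)  # -> z = 15, c = 20

Answer: 15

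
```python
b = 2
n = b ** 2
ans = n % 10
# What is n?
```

Answer: 4

Derivation:
Trace (tracking n):
b = 2  # -> b = 2
n = b ** 2  # -> n = 4
ans = n % 10  # -> ans = 4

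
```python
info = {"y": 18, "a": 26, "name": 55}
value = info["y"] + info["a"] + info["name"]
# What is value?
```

Trace (tracking value):
info = {'y': 18, 'a': 26, 'name': 55}  # -> info = {'y': 18, 'a': 26, 'name': 55}
value = info['y'] + info['a'] + info['name']  # -> value = 99

Answer: 99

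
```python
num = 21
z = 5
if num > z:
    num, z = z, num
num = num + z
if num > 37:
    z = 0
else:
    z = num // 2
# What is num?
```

Trace (tracking num):
num = 21  # -> num = 21
z = 5  # -> z = 5
if num > z:  # condition is True
    num, z = (z, num)  # -> num = 5, z = 21
num = num + z  # -> num = 26
if num > 37:  # condition is False
else:
    z = num // 2  # -> z = 13

Answer: 26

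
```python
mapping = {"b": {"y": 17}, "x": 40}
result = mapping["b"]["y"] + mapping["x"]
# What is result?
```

Answer: 57

Derivation:
Trace (tracking result):
mapping = {'b': {'y': 17}, 'x': 40}  # -> mapping = {'b': {'y': 17}, 'x': 40}
result = mapping['b']['y'] + mapping['x']  # -> result = 57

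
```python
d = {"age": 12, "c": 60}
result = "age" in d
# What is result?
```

Answer: True

Derivation:
Trace (tracking result):
d = {'age': 12, 'c': 60}  # -> d = {'age': 12, 'c': 60}
result = 'age' in d  # -> result = True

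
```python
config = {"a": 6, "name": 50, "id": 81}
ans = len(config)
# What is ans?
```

Answer: 3

Derivation:
Trace (tracking ans):
config = {'a': 6, 'name': 50, 'id': 81}  # -> config = {'a': 6, 'name': 50, 'id': 81}
ans = len(config)  # -> ans = 3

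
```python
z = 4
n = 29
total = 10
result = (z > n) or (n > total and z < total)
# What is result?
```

Answer: True

Derivation:
Trace (tracking result):
z = 4  # -> z = 4
n = 29  # -> n = 29
total = 10  # -> total = 10
result = z > n or (n > total and z < total)  # -> result = True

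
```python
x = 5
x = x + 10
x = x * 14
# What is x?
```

Trace (tracking x):
x = 5  # -> x = 5
x = x + 10  # -> x = 15
x = x * 14  # -> x = 210

Answer: 210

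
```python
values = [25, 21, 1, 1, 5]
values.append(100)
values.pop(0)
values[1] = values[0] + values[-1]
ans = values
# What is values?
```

Answer: [21, 121, 1, 5, 100]

Derivation:
Trace (tracking values):
values = [25, 21, 1, 1, 5]  # -> values = [25, 21, 1, 1, 5]
values.append(100)  # -> values = [25, 21, 1, 1, 5, 100]
values.pop(0)  # -> values = [21, 1, 1, 5, 100]
values[1] = values[0] + values[-1]  # -> values = [21, 121, 1, 5, 100]
ans = values  # -> ans = [21, 121, 1, 5, 100]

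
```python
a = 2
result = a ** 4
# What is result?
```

Answer: 16

Derivation:
Trace (tracking result):
a = 2  # -> a = 2
result = a ** 4  # -> result = 16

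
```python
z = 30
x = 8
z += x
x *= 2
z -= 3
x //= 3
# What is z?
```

Trace (tracking z):
z = 30  # -> z = 30
x = 8  # -> x = 8
z += x  # -> z = 38
x *= 2  # -> x = 16
z -= 3  # -> z = 35
x //= 3  # -> x = 5

Answer: 35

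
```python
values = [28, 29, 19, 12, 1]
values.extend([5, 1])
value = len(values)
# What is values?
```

Trace (tracking values):
values = [28, 29, 19, 12, 1]  # -> values = [28, 29, 19, 12, 1]
values.extend([5, 1])  # -> values = [28, 29, 19, 12, 1, 5, 1]
value = len(values)  # -> value = 7

Answer: [28, 29, 19, 12, 1, 5, 1]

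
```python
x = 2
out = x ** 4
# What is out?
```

Answer: 16

Derivation:
Trace (tracking out):
x = 2  # -> x = 2
out = x ** 4  # -> out = 16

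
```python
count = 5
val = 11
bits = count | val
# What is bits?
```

Trace (tracking bits):
count = 5  # -> count = 5
val = 11  # -> val = 11
bits = count | val  # -> bits = 15

Answer: 15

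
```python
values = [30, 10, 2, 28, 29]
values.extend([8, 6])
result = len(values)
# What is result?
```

Answer: 7

Derivation:
Trace (tracking result):
values = [30, 10, 2, 28, 29]  # -> values = [30, 10, 2, 28, 29]
values.extend([8, 6])  # -> values = [30, 10, 2, 28, 29, 8, 6]
result = len(values)  # -> result = 7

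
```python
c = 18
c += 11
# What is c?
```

Answer: 29

Derivation:
Trace (tracking c):
c = 18  # -> c = 18
c += 11  # -> c = 29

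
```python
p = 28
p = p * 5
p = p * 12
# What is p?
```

Trace (tracking p):
p = 28  # -> p = 28
p = p * 5  # -> p = 140
p = p * 12  # -> p = 1680

Answer: 1680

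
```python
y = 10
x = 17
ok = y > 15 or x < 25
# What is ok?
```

Trace (tracking ok):
y = 10  # -> y = 10
x = 17  # -> x = 17
ok = y > 15 or x < 25  # -> ok = True

Answer: True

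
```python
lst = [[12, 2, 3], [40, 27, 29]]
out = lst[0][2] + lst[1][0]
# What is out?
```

Trace (tracking out):
lst = [[12, 2, 3], [40, 27, 29]]  # -> lst = [[12, 2, 3], [40, 27, 29]]
out = lst[0][2] + lst[1][0]  # -> out = 43

Answer: 43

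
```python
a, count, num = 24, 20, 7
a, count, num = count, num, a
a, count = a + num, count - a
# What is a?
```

Trace (tracking a):
a, count, num = (24, 20, 7)  # -> a = 24, count = 20, num = 7
a, count, num = (count, num, a)  # -> a = 20, count = 7, num = 24
a, count = (a + num, count - a)  # -> a = 44, count = -13

Answer: 44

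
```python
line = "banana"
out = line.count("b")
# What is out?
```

Answer: 1

Derivation:
Trace (tracking out):
line = 'banana'  # -> line = 'banana'
out = line.count('b')  # -> out = 1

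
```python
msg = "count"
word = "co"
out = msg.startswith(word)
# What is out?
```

Trace (tracking out):
msg = 'count'  # -> msg = 'count'
word = 'co'  # -> word = 'co'
out = msg.startswith(word)  # -> out = True

Answer: True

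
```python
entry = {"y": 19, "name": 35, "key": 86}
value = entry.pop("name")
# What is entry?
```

Answer: {'y': 19, 'key': 86}

Derivation:
Trace (tracking entry):
entry = {'y': 19, 'name': 35, 'key': 86}  # -> entry = {'y': 19, 'name': 35, 'key': 86}
value = entry.pop('name')  # -> value = 35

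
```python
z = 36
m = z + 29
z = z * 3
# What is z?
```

Answer: 108

Derivation:
Trace (tracking z):
z = 36  # -> z = 36
m = z + 29  # -> m = 65
z = z * 3  # -> z = 108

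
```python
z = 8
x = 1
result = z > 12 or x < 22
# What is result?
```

Answer: True

Derivation:
Trace (tracking result):
z = 8  # -> z = 8
x = 1  # -> x = 1
result = z > 12 or x < 22  # -> result = True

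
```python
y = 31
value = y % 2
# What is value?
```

Answer: 1

Derivation:
Trace (tracking value):
y = 31  # -> y = 31
value = y % 2  # -> value = 1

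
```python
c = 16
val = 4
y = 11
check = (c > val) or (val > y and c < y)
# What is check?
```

Answer: True

Derivation:
Trace (tracking check):
c = 16  # -> c = 16
val = 4  # -> val = 4
y = 11  # -> y = 11
check = c > val or (val > y and c < y)  # -> check = True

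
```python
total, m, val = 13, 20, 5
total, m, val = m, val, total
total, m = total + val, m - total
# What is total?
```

Answer: 33

Derivation:
Trace (tracking total):
total, m, val = (13, 20, 5)  # -> total = 13, m = 20, val = 5
total, m, val = (m, val, total)  # -> total = 20, m = 5, val = 13
total, m = (total + val, m - total)  # -> total = 33, m = -15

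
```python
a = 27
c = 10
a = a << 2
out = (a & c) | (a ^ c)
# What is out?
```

Answer: 110

Derivation:
Trace (tracking out):
a = 27  # -> a = 27
c = 10  # -> c = 10
a = a << 2  # -> a = 108
out = a & c | a ^ c  # -> out = 110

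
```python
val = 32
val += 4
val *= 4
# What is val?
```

Answer: 144

Derivation:
Trace (tracking val):
val = 32  # -> val = 32
val += 4  # -> val = 36
val *= 4  # -> val = 144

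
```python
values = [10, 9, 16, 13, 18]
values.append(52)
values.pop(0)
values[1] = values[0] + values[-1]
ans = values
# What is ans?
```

Trace (tracking ans):
values = [10, 9, 16, 13, 18]  # -> values = [10, 9, 16, 13, 18]
values.append(52)  # -> values = [10, 9, 16, 13, 18, 52]
values.pop(0)  # -> values = [9, 16, 13, 18, 52]
values[1] = values[0] + values[-1]  # -> values = [9, 61, 13, 18, 52]
ans = values  # -> ans = [9, 61, 13, 18, 52]

Answer: [9, 61, 13, 18, 52]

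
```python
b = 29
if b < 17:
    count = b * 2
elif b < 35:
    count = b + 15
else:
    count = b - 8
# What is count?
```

Trace (tracking count):
b = 29  # -> b = 29
if b < 17:  # condition is False
elif b < 35:  # condition is True
    count = b + 15  # -> count = 44

Answer: 44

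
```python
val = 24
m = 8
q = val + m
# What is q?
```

Trace (tracking q):
val = 24  # -> val = 24
m = 8  # -> m = 8
q = val + m  # -> q = 32

Answer: 32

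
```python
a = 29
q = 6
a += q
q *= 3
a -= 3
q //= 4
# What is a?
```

Trace (tracking a):
a = 29  # -> a = 29
q = 6  # -> q = 6
a += q  # -> a = 35
q *= 3  # -> q = 18
a -= 3  # -> a = 32
q //= 4  # -> q = 4

Answer: 32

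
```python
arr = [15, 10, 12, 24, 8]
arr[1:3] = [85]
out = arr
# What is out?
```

Trace (tracking out):
arr = [15, 10, 12, 24, 8]  # -> arr = [15, 10, 12, 24, 8]
arr[1:3] = [85]  # -> arr = [15, 85, 24, 8]
out = arr  # -> out = [15, 85, 24, 8]

Answer: [15, 85, 24, 8]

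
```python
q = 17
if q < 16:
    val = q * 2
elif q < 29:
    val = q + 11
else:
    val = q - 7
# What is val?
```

Trace (tracking val):
q = 17  # -> q = 17
if q < 16:  # condition is False
elif q < 29:  # condition is True
    val = q + 11  # -> val = 28

Answer: 28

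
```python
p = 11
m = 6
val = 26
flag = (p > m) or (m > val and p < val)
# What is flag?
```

Trace (tracking flag):
p = 11  # -> p = 11
m = 6  # -> m = 6
val = 26  # -> val = 26
flag = p > m or (m > val and p < val)  # -> flag = True

Answer: True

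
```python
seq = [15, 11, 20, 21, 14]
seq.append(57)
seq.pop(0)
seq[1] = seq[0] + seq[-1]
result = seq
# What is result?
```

Answer: [11, 68, 21, 14, 57]

Derivation:
Trace (tracking result):
seq = [15, 11, 20, 21, 14]  # -> seq = [15, 11, 20, 21, 14]
seq.append(57)  # -> seq = [15, 11, 20, 21, 14, 57]
seq.pop(0)  # -> seq = [11, 20, 21, 14, 57]
seq[1] = seq[0] + seq[-1]  # -> seq = [11, 68, 21, 14, 57]
result = seq  # -> result = [11, 68, 21, 14, 57]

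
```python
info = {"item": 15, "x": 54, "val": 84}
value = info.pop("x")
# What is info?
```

Answer: {'item': 15, 'val': 84}

Derivation:
Trace (tracking info):
info = {'item': 15, 'x': 54, 'val': 84}  # -> info = {'item': 15, 'x': 54, 'val': 84}
value = info.pop('x')  # -> value = 54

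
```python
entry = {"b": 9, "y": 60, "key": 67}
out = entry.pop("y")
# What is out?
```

Answer: 60

Derivation:
Trace (tracking out):
entry = {'b': 9, 'y': 60, 'key': 67}  # -> entry = {'b': 9, 'y': 60, 'key': 67}
out = entry.pop('y')  # -> out = 60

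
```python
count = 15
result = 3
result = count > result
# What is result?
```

Trace (tracking result):
count = 15  # -> count = 15
result = 3  # -> result = 3
result = count > result  # -> result = True

Answer: True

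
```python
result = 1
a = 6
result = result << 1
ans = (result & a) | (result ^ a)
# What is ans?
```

Trace (tracking ans):
result = 1  # -> result = 1
a = 6  # -> a = 6
result = result << 1  # -> result = 2
ans = result & a | result ^ a  # -> ans = 6

Answer: 6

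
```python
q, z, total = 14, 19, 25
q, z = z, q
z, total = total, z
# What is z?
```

Answer: 25

Derivation:
Trace (tracking z):
q, z, total = (14, 19, 25)  # -> q = 14, z = 19, total = 25
q, z = (z, q)  # -> q = 19, z = 14
z, total = (total, z)  # -> z = 25, total = 14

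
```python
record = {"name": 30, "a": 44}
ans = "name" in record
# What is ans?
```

Answer: True

Derivation:
Trace (tracking ans):
record = {'name': 30, 'a': 44}  # -> record = {'name': 30, 'a': 44}
ans = 'name' in record  # -> ans = True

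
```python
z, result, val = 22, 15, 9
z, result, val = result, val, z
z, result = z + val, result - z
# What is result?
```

Trace (tracking result):
z, result, val = (22, 15, 9)  # -> z = 22, result = 15, val = 9
z, result, val = (result, val, z)  # -> z = 15, result = 9, val = 22
z, result = (z + val, result - z)  # -> z = 37, result = -6

Answer: -6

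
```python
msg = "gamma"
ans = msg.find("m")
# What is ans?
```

Trace (tracking ans):
msg = 'gamma'  # -> msg = 'gamma'
ans = msg.find('m')  # -> ans = 2

Answer: 2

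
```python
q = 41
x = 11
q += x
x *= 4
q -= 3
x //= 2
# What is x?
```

Answer: 22

Derivation:
Trace (tracking x):
q = 41  # -> q = 41
x = 11  # -> x = 11
q += x  # -> q = 52
x *= 4  # -> x = 44
q -= 3  # -> q = 49
x //= 2  # -> x = 22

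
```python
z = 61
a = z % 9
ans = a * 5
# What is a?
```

Answer: 7

Derivation:
Trace (tracking a):
z = 61  # -> z = 61
a = z % 9  # -> a = 7
ans = a * 5  # -> ans = 35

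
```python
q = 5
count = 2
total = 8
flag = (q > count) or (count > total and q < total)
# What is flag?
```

Answer: True

Derivation:
Trace (tracking flag):
q = 5  # -> q = 5
count = 2  # -> count = 2
total = 8  # -> total = 8
flag = q > count or (count > total and q < total)  # -> flag = True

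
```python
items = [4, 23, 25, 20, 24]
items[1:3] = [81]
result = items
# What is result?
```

Answer: [4, 81, 20, 24]

Derivation:
Trace (tracking result):
items = [4, 23, 25, 20, 24]  # -> items = [4, 23, 25, 20, 24]
items[1:3] = [81]  # -> items = [4, 81, 20, 24]
result = items  # -> result = [4, 81, 20, 24]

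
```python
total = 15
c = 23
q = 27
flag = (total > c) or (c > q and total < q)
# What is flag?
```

Trace (tracking flag):
total = 15  # -> total = 15
c = 23  # -> c = 23
q = 27  # -> q = 27
flag = total > c or (c > q and total < q)  # -> flag = False

Answer: False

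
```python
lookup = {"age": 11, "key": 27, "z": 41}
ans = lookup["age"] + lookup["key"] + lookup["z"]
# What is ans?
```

Answer: 79

Derivation:
Trace (tracking ans):
lookup = {'age': 11, 'key': 27, 'z': 41}  # -> lookup = {'age': 11, 'key': 27, 'z': 41}
ans = lookup['age'] + lookup['key'] + lookup['z']  # -> ans = 79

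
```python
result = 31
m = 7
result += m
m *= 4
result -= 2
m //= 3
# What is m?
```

Trace (tracking m):
result = 31  # -> result = 31
m = 7  # -> m = 7
result += m  # -> result = 38
m *= 4  # -> m = 28
result -= 2  # -> result = 36
m //= 3  # -> m = 9

Answer: 9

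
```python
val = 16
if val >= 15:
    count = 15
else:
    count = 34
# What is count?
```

Trace (tracking count):
val = 16  # -> val = 16
if val >= 15:  # condition is True
    count = 15  # -> count = 15

Answer: 15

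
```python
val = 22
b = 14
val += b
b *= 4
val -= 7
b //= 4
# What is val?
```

Trace (tracking val):
val = 22  # -> val = 22
b = 14  # -> b = 14
val += b  # -> val = 36
b *= 4  # -> b = 56
val -= 7  # -> val = 29
b //= 4  # -> b = 14

Answer: 29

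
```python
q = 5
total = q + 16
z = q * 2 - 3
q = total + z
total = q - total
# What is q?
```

Answer: 28

Derivation:
Trace (tracking q):
q = 5  # -> q = 5
total = q + 16  # -> total = 21
z = q * 2 - 3  # -> z = 7
q = total + z  # -> q = 28
total = q - total  # -> total = 7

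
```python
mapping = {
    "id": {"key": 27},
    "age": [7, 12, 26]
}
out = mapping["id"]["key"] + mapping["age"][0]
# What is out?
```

Trace (tracking out):
mapping = {'id': {'key': 27}, 'age': [7, 12, 26]}  # -> mapping = {'id': {'key': 27}, 'age': [7, 12, 26]}
out = mapping['id']['key'] + mapping['age'][0]  # -> out = 34

Answer: 34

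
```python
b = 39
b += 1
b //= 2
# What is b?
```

Trace (tracking b):
b = 39  # -> b = 39
b += 1  # -> b = 40
b //= 2  # -> b = 20

Answer: 20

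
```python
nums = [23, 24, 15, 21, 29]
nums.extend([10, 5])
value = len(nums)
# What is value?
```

Trace (tracking value):
nums = [23, 24, 15, 21, 29]  # -> nums = [23, 24, 15, 21, 29]
nums.extend([10, 5])  # -> nums = [23, 24, 15, 21, 29, 10, 5]
value = len(nums)  # -> value = 7

Answer: 7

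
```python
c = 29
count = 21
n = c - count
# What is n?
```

Answer: 8

Derivation:
Trace (tracking n):
c = 29  # -> c = 29
count = 21  # -> count = 21
n = c - count  # -> n = 8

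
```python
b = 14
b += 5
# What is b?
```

Answer: 19

Derivation:
Trace (tracking b):
b = 14  # -> b = 14
b += 5  # -> b = 19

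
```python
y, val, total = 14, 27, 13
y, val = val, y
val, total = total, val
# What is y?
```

Answer: 27

Derivation:
Trace (tracking y):
y, val, total = (14, 27, 13)  # -> y = 14, val = 27, total = 13
y, val = (val, y)  # -> y = 27, val = 14
val, total = (total, val)  # -> val = 13, total = 14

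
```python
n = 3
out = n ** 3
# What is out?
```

Answer: 27

Derivation:
Trace (tracking out):
n = 3  # -> n = 3
out = n ** 3  # -> out = 27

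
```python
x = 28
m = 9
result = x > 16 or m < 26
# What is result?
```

Answer: True

Derivation:
Trace (tracking result):
x = 28  # -> x = 28
m = 9  # -> m = 9
result = x > 16 or m < 26  # -> result = True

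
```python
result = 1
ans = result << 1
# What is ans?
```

Trace (tracking ans):
result = 1  # -> result = 1
ans = result << 1  # -> ans = 2

Answer: 2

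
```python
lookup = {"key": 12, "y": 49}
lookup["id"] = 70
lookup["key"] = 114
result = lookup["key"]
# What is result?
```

Answer: 114

Derivation:
Trace (tracking result):
lookup = {'key': 12, 'y': 49}  # -> lookup = {'key': 12, 'y': 49}
lookup['id'] = 70  # -> lookup = {'key': 12, 'y': 49, 'id': 70}
lookup['key'] = 114  # -> lookup = {'key': 114, 'y': 49, 'id': 70}
result = lookup['key']  # -> result = 114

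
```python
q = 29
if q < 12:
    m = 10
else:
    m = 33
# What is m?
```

Trace (tracking m):
q = 29  # -> q = 29
if q < 12:  # condition is False
else:
    m = 33  # -> m = 33

Answer: 33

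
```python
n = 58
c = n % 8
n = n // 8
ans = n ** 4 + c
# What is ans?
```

Trace (tracking ans):
n = 58  # -> n = 58
c = n % 8  # -> c = 2
n = n // 8  # -> n = 7
ans = n ** 4 + c  # -> ans = 2403

Answer: 2403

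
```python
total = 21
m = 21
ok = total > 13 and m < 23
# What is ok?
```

Answer: True

Derivation:
Trace (tracking ok):
total = 21  # -> total = 21
m = 21  # -> m = 21
ok = total > 13 and m < 23  # -> ok = True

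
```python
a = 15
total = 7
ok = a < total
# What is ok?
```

Trace (tracking ok):
a = 15  # -> a = 15
total = 7  # -> total = 7
ok = a < total  # -> ok = False

Answer: False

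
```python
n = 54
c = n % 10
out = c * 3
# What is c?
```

Answer: 4

Derivation:
Trace (tracking c):
n = 54  # -> n = 54
c = n % 10  # -> c = 4
out = c * 3  # -> out = 12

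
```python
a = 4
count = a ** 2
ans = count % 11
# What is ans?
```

Answer: 5

Derivation:
Trace (tracking ans):
a = 4  # -> a = 4
count = a ** 2  # -> count = 16
ans = count % 11  # -> ans = 5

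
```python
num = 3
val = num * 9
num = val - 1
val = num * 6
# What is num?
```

Trace (tracking num):
num = 3  # -> num = 3
val = num * 9  # -> val = 27
num = val - 1  # -> num = 26
val = num * 6  # -> val = 156

Answer: 26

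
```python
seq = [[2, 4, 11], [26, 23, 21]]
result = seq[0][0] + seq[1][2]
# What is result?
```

Trace (tracking result):
seq = [[2, 4, 11], [26, 23, 21]]  # -> seq = [[2, 4, 11], [26, 23, 21]]
result = seq[0][0] + seq[1][2]  # -> result = 23

Answer: 23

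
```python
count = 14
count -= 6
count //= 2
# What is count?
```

Trace (tracking count):
count = 14  # -> count = 14
count -= 6  # -> count = 8
count //= 2  # -> count = 4

Answer: 4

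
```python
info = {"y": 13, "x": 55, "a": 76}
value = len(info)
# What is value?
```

Answer: 3

Derivation:
Trace (tracking value):
info = {'y': 13, 'x': 55, 'a': 76}  # -> info = {'y': 13, 'x': 55, 'a': 76}
value = len(info)  # -> value = 3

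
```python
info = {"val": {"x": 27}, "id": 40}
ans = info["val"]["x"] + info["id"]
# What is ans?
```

Trace (tracking ans):
info = {'val': {'x': 27}, 'id': 40}  # -> info = {'val': {'x': 27}, 'id': 40}
ans = info['val']['x'] + info['id']  # -> ans = 67

Answer: 67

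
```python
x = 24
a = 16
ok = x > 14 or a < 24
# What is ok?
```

Trace (tracking ok):
x = 24  # -> x = 24
a = 16  # -> a = 16
ok = x > 14 or a < 24  # -> ok = True

Answer: True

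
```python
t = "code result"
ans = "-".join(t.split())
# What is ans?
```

Trace (tracking ans):
t = 'code result'  # -> t = 'code result'
ans = '-'.join(t.split())  # -> ans = 'code-result'

Answer: 'code-result'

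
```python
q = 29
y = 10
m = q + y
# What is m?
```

Answer: 39

Derivation:
Trace (tracking m):
q = 29  # -> q = 29
y = 10  # -> y = 10
m = q + y  # -> m = 39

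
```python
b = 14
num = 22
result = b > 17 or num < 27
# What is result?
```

Answer: True

Derivation:
Trace (tracking result):
b = 14  # -> b = 14
num = 22  # -> num = 22
result = b > 17 or num < 27  # -> result = True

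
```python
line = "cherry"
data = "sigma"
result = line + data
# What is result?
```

Trace (tracking result):
line = 'cherry'  # -> line = 'cherry'
data = 'sigma'  # -> data = 'sigma'
result = line + data  # -> result = 'cherrysigma'

Answer: 'cherrysigma'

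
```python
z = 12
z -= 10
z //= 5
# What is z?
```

Trace (tracking z):
z = 12  # -> z = 12
z -= 10  # -> z = 2
z //= 5  # -> z = 0

Answer: 0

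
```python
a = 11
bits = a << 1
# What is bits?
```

Answer: 22

Derivation:
Trace (tracking bits):
a = 11  # -> a = 11
bits = a << 1  # -> bits = 22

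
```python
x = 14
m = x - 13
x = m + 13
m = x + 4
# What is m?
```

Answer: 18

Derivation:
Trace (tracking m):
x = 14  # -> x = 14
m = x - 13  # -> m = 1
x = m + 13  # -> x = 14
m = x + 4  # -> m = 18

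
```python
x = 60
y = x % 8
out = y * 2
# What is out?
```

Answer: 8

Derivation:
Trace (tracking out):
x = 60  # -> x = 60
y = x % 8  # -> y = 4
out = y * 2  # -> out = 8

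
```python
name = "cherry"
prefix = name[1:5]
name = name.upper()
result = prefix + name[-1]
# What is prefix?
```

Answer: 'herr'

Derivation:
Trace (tracking prefix):
name = 'cherry'  # -> name = 'cherry'
prefix = name[1:5]  # -> prefix = 'herr'
name = name.upper()  # -> name = 'CHERRY'
result = prefix + name[-1]  # -> result = 'herrY'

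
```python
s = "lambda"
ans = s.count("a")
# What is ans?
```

Answer: 2

Derivation:
Trace (tracking ans):
s = 'lambda'  # -> s = 'lambda'
ans = s.count('a')  # -> ans = 2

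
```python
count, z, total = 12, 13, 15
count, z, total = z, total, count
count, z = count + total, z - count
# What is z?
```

Answer: 2

Derivation:
Trace (tracking z):
count, z, total = (12, 13, 15)  # -> count = 12, z = 13, total = 15
count, z, total = (z, total, count)  # -> count = 13, z = 15, total = 12
count, z = (count + total, z - count)  # -> count = 25, z = 2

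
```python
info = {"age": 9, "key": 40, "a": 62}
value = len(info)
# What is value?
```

Answer: 3

Derivation:
Trace (tracking value):
info = {'age': 9, 'key': 40, 'a': 62}  # -> info = {'age': 9, 'key': 40, 'a': 62}
value = len(info)  # -> value = 3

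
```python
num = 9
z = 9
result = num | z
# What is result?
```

Trace (tracking result):
num = 9  # -> num = 9
z = 9  # -> z = 9
result = num | z  # -> result = 9

Answer: 9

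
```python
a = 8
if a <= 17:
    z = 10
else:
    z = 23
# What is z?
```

Trace (tracking z):
a = 8  # -> a = 8
if a <= 17:  # condition is True
    z = 10  # -> z = 10

Answer: 10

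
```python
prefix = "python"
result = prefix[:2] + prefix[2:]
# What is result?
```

Answer: 'python'

Derivation:
Trace (tracking result):
prefix = 'python'  # -> prefix = 'python'
result = prefix[:2] + prefix[2:]  # -> result = 'python'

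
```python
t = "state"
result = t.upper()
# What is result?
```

Answer: 'STATE'

Derivation:
Trace (tracking result):
t = 'state'  # -> t = 'state'
result = t.upper()  # -> result = 'STATE'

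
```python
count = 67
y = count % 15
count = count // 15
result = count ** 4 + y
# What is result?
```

Answer: 263

Derivation:
Trace (tracking result):
count = 67  # -> count = 67
y = count % 15  # -> y = 7
count = count // 15  # -> count = 4
result = count ** 4 + y  # -> result = 263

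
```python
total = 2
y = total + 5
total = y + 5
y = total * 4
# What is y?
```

Answer: 48

Derivation:
Trace (tracking y):
total = 2  # -> total = 2
y = total + 5  # -> y = 7
total = y + 5  # -> total = 12
y = total * 4  # -> y = 48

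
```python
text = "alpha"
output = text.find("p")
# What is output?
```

Trace (tracking output):
text = 'alpha'  # -> text = 'alpha'
output = text.find('p')  # -> output = 2

Answer: 2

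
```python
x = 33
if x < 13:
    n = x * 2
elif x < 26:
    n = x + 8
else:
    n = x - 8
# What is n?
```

Answer: 25

Derivation:
Trace (tracking n):
x = 33  # -> x = 33
if x < 13:  # condition is False
elif x < 26:  # condition is False
else:
    n = x - 8  # -> n = 25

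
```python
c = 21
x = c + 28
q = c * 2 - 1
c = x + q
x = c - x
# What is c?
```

Trace (tracking c):
c = 21  # -> c = 21
x = c + 28  # -> x = 49
q = c * 2 - 1  # -> q = 41
c = x + q  # -> c = 90
x = c - x  # -> x = 41

Answer: 90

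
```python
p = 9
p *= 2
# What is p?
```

Trace (tracking p):
p = 9  # -> p = 9
p *= 2  # -> p = 18

Answer: 18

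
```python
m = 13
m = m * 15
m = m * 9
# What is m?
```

Trace (tracking m):
m = 13  # -> m = 13
m = m * 15  # -> m = 195
m = m * 9  # -> m = 1755

Answer: 1755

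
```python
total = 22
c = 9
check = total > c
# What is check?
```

Answer: True

Derivation:
Trace (tracking check):
total = 22  # -> total = 22
c = 9  # -> c = 9
check = total > c  # -> check = True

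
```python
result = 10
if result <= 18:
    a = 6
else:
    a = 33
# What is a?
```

Trace (tracking a):
result = 10  # -> result = 10
if result <= 18:  # condition is True
    a = 6  # -> a = 6

Answer: 6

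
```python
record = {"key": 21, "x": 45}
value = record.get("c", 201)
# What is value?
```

Answer: 201

Derivation:
Trace (tracking value):
record = {'key': 21, 'x': 45}  # -> record = {'key': 21, 'x': 45}
value = record.get('c', 201)  # -> value = 201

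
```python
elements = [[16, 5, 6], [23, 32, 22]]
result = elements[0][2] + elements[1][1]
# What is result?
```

Answer: 38

Derivation:
Trace (tracking result):
elements = [[16, 5, 6], [23, 32, 22]]  # -> elements = [[16, 5, 6], [23, 32, 22]]
result = elements[0][2] + elements[1][1]  # -> result = 38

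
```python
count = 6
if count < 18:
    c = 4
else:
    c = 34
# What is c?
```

Answer: 4

Derivation:
Trace (tracking c):
count = 6  # -> count = 6
if count < 18:  # condition is True
    c = 4  # -> c = 4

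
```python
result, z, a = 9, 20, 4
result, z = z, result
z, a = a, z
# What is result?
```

Trace (tracking result):
result, z, a = (9, 20, 4)  # -> result = 9, z = 20, a = 4
result, z = (z, result)  # -> result = 20, z = 9
z, a = (a, z)  # -> z = 4, a = 9

Answer: 20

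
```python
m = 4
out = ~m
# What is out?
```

Trace (tracking out):
m = 4  # -> m = 4
out = ~m  # -> out = -5

Answer: -5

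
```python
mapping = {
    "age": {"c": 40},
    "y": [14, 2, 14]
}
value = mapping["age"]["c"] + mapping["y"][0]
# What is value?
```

Trace (tracking value):
mapping = {'age': {'c': 40}, 'y': [14, 2, 14]}  # -> mapping = {'age': {'c': 40}, 'y': [14, 2, 14]}
value = mapping['age']['c'] + mapping['y'][0]  # -> value = 54

Answer: 54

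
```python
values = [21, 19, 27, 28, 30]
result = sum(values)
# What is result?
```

Answer: 125

Derivation:
Trace (tracking result):
values = [21, 19, 27, 28, 30]  # -> values = [21, 19, 27, 28, 30]
result = sum(values)  # -> result = 125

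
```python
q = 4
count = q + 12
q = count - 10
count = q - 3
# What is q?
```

Trace (tracking q):
q = 4  # -> q = 4
count = q + 12  # -> count = 16
q = count - 10  # -> q = 6
count = q - 3  # -> count = 3

Answer: 6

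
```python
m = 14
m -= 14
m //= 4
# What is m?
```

Trace (tracking m):
m = 14  # -> m = 14
m -= 14  # -> m = 0
m //= 4  # -> m = 0

Answer: 0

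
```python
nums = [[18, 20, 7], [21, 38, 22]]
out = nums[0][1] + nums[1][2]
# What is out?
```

Answer: 42

Derivation:
Trace (tracking out):
nums = [[18, 20, 7], [21, 38, 22]]  # -> nums = [[18, 20, 7], [21, 38, 22]]
out = nums[0][1] + nums[1][2]  # -> out = 42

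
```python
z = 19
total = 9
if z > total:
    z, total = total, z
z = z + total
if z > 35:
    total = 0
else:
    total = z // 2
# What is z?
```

Trace (tracking z):
z = 19  # -> z = 19
total = 9  # -> total = 9
if z > total:  # condition is True
    z, total = (total, z)  # -> z = 9, total = 19
z = z + total  # -> z = 28
if z > 35:  # condition is False
else:
    total = z // 2  # -> total = 14

Answer: 28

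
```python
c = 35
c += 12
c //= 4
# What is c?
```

Answer: 11

Derivation:
Trace (tracking c):
c = 35  # -> c = 35
c += 12  # -> c = 47
c //= 4  # -> c = 11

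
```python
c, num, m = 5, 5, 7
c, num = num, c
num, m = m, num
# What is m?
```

Trace (tracking m):
c, num, m = (5, 5, 7)  # -> c = 5, num = 5, m = 7
c, num = (num, c)  # -> c = 5, num = 5
num, m = (m, num)  # -> num = 7, m = 5

Answer: 5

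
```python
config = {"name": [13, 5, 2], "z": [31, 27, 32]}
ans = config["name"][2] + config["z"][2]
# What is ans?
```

Answer: 34

Derivation:
Trace (tracking ans):
config = {'name': [13, 5, 2], 'z': [31, 27, 32]}  # -> config = {'name': [13, 5, 2], 'z': [31, 27, 32]}
ans = config['name'][2] + config['z'][2]  # -> ans = 34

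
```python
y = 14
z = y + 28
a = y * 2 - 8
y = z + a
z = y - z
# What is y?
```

Answer: 62

Derivation:
Trace (tracking y):
y = 14  # -> y = 14
z = y + 28  # -> z = 42
a = y * 2 - 8  # -> a = 20
y = z + a  # -> y = 62
z = y - z  # -> z = 20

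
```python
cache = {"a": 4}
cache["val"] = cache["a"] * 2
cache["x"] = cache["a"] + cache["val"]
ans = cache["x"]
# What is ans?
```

Answer: 12

Derivation:
Trace (tracking ans):
cache = {'a': 4}  # -> cache = {'a': 4}
cache['val'] = cache['a'] * 2  # -> cache = {'a': 4, 'val': 8}
cache['x'] = cache['a'] + cache['val']  # -> cache = {'a': 4, 'val': 8, 'x': 12}
ans = cache['x']  # -> ans = 12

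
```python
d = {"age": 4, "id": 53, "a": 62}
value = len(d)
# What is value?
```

Answer: 3

Derivation:
Trace (tracking value):
d = {'age': 4, 'id': 53, 'a': 62}  # -> d = {'age': 4, 'id': 53, 'a': 62}
value = len(d)  # -> value = 3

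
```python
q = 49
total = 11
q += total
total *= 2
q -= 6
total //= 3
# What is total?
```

Answer: 7

Derivation:
Trace (tracking total):
q = 49  # -> q = 49
total = 11  # -> total = 11
q += total  # -> q = 60
total *= 2  # -> total = 22
q -= 6  # -> q = 54
total //= 3  # -> total = 7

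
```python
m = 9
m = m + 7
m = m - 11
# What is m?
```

Answer: 5

Derivation:
Trace (tracking m):
m = 9  # -> m = 9
m = m + 7  # -> m = 16
m = m - 11  # -> m = 5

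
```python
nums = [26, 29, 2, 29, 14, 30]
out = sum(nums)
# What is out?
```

Answer: 130

Derivation:
Trace (tracking out):
nums = [26, 29, 2, 29, 14, 30]  # -> nums = [26, 29, 2, 29, 14, 30]
out = sum(nums)  # -> out = 130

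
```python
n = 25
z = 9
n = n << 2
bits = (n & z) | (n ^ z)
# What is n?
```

Trace (tracking n):
n = 25  # -> n = 25
z = 9  # -> z = 9
n = n << 2  # -> n = 100
bits = n & z | n ^ z  # -> bits = 109

Answer: 100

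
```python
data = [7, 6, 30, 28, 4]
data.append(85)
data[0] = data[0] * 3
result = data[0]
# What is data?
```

Trace (tracking data):
data = [7, 6, 30, 28, 4]  # -> data = [7, 6, 30, 28, 4]
data.append(85)  # -> data = [7, 6, 30, 28, 4, 85]
data[0] = data[0] * 3  # -> data = [21, 6, 30, 28, 4, 85]
result = data[0]  # -> result = 21

Answer: [21, 6, 30, 28, 4, 85]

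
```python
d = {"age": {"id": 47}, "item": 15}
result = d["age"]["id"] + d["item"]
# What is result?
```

Answer: 62

Derivation:
Trace (tracking result):
d = {'age': {'id': 47}, 'item': 15}  # -> d = {'age': {'id': 47}, 'item': 15}
result = d['age']['id'] + d['item']  # -> result = 62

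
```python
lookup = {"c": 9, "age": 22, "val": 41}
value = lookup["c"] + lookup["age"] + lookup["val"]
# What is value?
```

Answer: 72

Derivation:
Trace (tracking value):
lookup = {'c': 9, 'age': 22, 'val': 41}  # -> lookup = {'c': 9, 'age': 22, 'val': 41}
value = lookup['c'] + lookup['age'] + lookup['val']  # -> value = 72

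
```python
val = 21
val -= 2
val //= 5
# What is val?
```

Answer: 3

Derivation:
Trace (tracking val):
val = 21  # -> val = 21
val -= 2  # -> val = 19
val //= 5  # -> val = 3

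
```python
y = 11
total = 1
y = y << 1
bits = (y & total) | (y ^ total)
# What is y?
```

Trace (tracking y):
y = 11  # -> y = 11
total = 1  # -> total = 1
y = y << 1  # -> y = 22
bits = y & total | y ^ total  # -> bits = 23

Answer: 22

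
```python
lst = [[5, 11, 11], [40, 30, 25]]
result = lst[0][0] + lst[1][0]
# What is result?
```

Trace (tracking result):
lst = [[5, 11, 11], [40, 30, 25]]  # -> lst = [[5, 11, 11], [40, 30, 25]]
result = lst[0][0] + lst[1][0]  # -> result = 45

Answer: 45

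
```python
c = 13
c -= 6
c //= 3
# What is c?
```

Trace (tracking c):
c = 13  # -> c = 13
c -= 6  # -> c = 7
c //= 3  # -> c = 2

Answer: 2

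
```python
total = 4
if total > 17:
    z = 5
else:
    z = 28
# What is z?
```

Answer: 28

Derivation:
Trace (tracking z):
total = 4  # -> total = 4
if total > 17:  # condition is False
else:
    z = 28  # -> z = 28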